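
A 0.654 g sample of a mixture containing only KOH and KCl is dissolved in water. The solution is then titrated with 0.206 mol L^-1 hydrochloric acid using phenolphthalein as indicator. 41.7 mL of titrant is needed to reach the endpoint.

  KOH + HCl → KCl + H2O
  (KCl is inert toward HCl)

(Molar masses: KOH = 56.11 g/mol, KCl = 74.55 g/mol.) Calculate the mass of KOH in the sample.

n(HCl) = 0.0417 × 0.206 = 8.59 × 10^-3 mol
Let x = n(KOH), y = n(KCl).
Titrant: 1x = 8.59 × 10^-3;  mass: 56.11x + 74.55y = 0.654
Solving, x = 8.59 × 10^-3 mol, y = 2.31 × 10^-3 mol
mass of KOH = 8.59 × 10^-3 × 56.11 = 0.482 g

0.482 g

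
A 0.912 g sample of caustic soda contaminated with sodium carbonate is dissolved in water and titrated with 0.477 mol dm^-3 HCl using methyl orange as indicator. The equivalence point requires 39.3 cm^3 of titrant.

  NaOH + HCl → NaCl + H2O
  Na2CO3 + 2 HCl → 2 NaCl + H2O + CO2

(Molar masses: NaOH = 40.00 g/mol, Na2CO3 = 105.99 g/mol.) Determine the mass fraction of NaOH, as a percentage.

27.5 %

n(HCl) = 0.0393 × 0.477 = 0.0187 mol
Let x = n(NaOH), y = n(Na2CO3).
Titrant: 1x + 2y = 0.0187;  mass: 40.00x + 105.99y = 0.912
Solving, x = 6.27 × 10^-3 mol, y = 6.24 × 10^-3 mol
mass of NaOH = 6.27 × 10^-3 × 40.00 = 0.251 g
% NaOH = 0.251 / 0.912 × 100 = 27.5 %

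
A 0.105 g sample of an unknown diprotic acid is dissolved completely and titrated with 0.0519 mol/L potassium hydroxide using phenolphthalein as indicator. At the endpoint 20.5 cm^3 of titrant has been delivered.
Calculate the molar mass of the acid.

n(KOH) = 0.0205 L × 0.0519 mol/L = 1.06 × 10^-3 mol
From the 1:2 ratio, n(H2A) = 1/2 × 1.06 × 10^-3 = 5.32 × 10^-4 mol
M = m / n = 0.105 g / 5.32 × 10^-4 mol = 197 g/mol

197 g/mol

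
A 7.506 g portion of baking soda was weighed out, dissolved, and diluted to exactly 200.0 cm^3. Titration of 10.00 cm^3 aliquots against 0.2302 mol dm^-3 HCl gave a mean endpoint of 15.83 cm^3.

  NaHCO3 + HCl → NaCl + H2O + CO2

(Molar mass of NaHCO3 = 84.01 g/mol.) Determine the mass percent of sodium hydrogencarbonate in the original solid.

81.57 %

n(HCl) per titration = 0.01583 × 0.2302 = 3.644 × 10^-3 mol
n(NaHCO3) in each aliquot = 3.644 × 10^-3 mol (1:1 ratio)
n(NaHCO3) in the whole flask = 3.644 × 10^-3 × 200.0/10.00 = 0.07288 mol
mass of NaHCO3 = 0.07288 × 84.01 = 6.123 g
% NaHCO3 = 6.123 / 7.506 × 100 = 81.57 %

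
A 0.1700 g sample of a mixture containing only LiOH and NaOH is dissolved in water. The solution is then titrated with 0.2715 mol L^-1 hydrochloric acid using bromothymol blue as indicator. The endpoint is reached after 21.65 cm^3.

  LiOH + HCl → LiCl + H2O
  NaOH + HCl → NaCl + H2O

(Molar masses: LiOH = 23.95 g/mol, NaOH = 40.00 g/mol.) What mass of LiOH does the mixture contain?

0.09717 g

n(HCl) = 0.02165 × 0.2715 = 5.878 × 10^-3 mol
Let x = n(LiOH), y = n(NaOH).
Titrant: 1x + 1y = 5.878 × 10^-3;  mass: 23.95x + 40.00y = 0.1700
Solving, x = 4.057 × 10^-3 mol, y = 1.821 × 10^-3 mol
mass of LiOH = 4.057 × 10^-3 × 23.95 = 0.09717 g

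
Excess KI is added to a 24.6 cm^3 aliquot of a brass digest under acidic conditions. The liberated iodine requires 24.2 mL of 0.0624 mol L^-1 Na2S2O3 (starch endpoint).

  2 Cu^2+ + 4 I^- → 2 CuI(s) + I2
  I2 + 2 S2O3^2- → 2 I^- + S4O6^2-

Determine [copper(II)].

n(S2O3^2-) = 0.0242 × 0.0624 = 1.51 × 10^-3 mol
n(I2) = n(S2O3^2-)/2 = 7.55 × 10^-4 mol
From the 2:1 ratio, n(Cu2+) in the aliquot = 2/1 × 7.55 × 10^-4 = 1.51 × 10^-3 mol
[Cu2+] = 1.51 × 10^-3 / 0.0246 = 0.0614 mol/L

0.0614 mol/L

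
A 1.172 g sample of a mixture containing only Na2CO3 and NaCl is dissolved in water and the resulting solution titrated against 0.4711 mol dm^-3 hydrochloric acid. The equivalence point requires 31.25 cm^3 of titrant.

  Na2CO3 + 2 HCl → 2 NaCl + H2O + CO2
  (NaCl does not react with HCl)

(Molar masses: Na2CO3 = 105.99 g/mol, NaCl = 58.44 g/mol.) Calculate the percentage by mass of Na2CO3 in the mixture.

n(HCl) = 0.03125 × 0.4711 = 0.01472 mol
Let x = n(Na2CO3), y = n(NaCl).
Titrant: 2x = 0.01472;  mass: 105.99x + 58.44y = 1.172
Solving, x = 7.361 × 10^-3 mol, y = 6.705 × 10^-3 mol
mass of Na2CO3 = 7.361 × 10^-3 × 105.99 = 0.7802 g
% Na2CO3 = 0.7802 / 1.172 × 100 = 66.57 %

66.57 %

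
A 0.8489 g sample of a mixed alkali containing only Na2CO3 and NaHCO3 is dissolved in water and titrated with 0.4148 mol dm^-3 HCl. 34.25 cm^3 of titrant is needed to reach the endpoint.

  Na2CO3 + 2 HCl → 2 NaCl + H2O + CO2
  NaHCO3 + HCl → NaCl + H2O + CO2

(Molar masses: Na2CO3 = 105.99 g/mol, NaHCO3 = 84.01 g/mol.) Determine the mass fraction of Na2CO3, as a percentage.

n(HCl) = 0.03425 × 0.4148 = 0.01421 mol
Let x = n(Na2CO3), y = n(NaHCO3).
Titrant: 2x + 1y = 0.01421;  mass: 105.99x + 84.01y = 0.8489
Solving, x = 5.556 × 10^-3 mol, y = 3.095 × 10^-3 mol
mass of Na2CO3 = 5.556 × 10^-3 × 105.99 = 0.5889 g
% Na2CO3 = 0.5889 / 0.8489 × 100 = 69.37 %

69.37 %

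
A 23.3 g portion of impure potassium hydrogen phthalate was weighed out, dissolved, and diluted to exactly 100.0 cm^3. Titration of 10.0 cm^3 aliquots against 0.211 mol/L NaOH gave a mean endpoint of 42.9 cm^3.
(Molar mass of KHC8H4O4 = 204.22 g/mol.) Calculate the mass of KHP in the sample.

KHC8H4O4 + NaOH → KNaC8H4O4 + H2O
n(NaOH) per titration = 0.0429 × 0.211 = 9.05 × 10^-3 mol
n(KHC8H4O4) in each aliquot = 9.05 × 10^-3 mol (1:1 ratio)
n(KHC8H4O4) in the whole flask = 9.05 × 10^-3 × 100.0/10.0 = 0.0905 mol
mass of KHC8H4O4 = 0.0905 × 204.22 = 18.5 g

18.5 g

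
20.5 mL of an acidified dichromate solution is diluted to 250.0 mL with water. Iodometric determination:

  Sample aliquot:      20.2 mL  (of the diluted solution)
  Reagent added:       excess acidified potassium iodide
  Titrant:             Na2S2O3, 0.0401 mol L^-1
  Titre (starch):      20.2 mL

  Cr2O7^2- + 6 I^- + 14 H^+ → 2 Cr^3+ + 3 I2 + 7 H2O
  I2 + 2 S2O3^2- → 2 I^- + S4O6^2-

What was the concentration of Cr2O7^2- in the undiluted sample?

0.0815 mol/L

n(S2O3^2-) = 0.0202 × 0.0401 = 8.10 × 10^-4 mol
n(I2) = n(S2O3^2-)/2 = 4.05 × 10^-4 mol
From the 1:3 ratio, n(Cr2O7^2-) in the aliquot = 1/3 × 4.05 × 10^-4 = 1.35 × 10^-4 mol
[Cr2O7^2-]_dilute = 1.35 × 10^-4 / 0.0202 = 0.00668 mol/L
[Cr2O7^2-]_original = 0.00668 × 250.0/20.5 = 0.0815 mol/L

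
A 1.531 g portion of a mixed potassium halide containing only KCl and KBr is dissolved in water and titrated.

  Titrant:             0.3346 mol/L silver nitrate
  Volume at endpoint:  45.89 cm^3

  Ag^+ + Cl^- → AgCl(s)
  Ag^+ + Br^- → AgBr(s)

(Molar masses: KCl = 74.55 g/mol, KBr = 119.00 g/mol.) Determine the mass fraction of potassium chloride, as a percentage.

32.45 %

n(AgNO3) = 0.04589 × 0.3346 = 0.01535 mol
Let x = n(KCl), y = n(KBr).
Titrant: 1x + 1y = 0.01535;  mass: 74.55x + 119.00y = 1.531
Solving, x = 6.664 × 10^-3 mol, y = 8.691 × 10^-3 mol
mass of KCl = 6.664 × 10^-3 × 74.55 = 0.4968 g
% KCl = 0.4968 / 1.531 × 100 = 32.45 %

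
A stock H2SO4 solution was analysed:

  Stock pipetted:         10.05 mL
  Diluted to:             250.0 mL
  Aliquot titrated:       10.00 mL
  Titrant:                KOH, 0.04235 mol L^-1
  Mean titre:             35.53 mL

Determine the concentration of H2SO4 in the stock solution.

H2SO4 + 2 KOH → K2SO4 + 2 H2O
n(KOH) = 0.03553 × 0.04235 = 1.505 × 10^-3 mol
From the 1:2 ratio, n(H2SO4) in the aliquot = 1/2 × 1.505 × 10^-3 = 7.523 × 10^-4 mol
[H2SO4]_dilute = 7.523 × 10^-4 / 0.01000 = 0.07523 mol/L
Dilution factor = 250.0 / 10.05 = 24.88
[H2SO4]_stock = 0.07523 × 24.88 = 1.872 mol/L

1.872 mol/L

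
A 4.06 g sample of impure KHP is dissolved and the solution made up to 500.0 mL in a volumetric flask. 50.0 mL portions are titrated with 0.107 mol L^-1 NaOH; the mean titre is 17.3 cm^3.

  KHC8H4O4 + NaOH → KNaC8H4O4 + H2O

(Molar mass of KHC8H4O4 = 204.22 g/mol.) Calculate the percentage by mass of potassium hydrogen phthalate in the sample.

93.1 %

n(NaOH) per titration = 0.0173 × 0.107 = 1.85 × 10^-3 mol
n(KHC8H4O4) in each aliquot = 1.85 × 10^-3 mol (1:1 ratio)
n(KHC8H4O4) in the whole flask = 1.85 × 10^-3 × 500.0/50.0 = 0.0185 mol
mass of KHC8H4O4 = 0.0185 × 204.22 = 3.78 g
% KHC8H4O4 = 3.78 / 4.06 × 100 = 93.1 %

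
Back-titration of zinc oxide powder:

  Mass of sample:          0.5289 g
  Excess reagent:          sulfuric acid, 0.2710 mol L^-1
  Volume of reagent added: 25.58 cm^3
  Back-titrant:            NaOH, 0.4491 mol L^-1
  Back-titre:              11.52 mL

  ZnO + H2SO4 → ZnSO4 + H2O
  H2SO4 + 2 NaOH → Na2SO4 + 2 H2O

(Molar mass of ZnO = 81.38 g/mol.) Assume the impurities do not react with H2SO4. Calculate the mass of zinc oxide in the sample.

n(H2SO4) added = 0.02558 × 0.2710 = 6.932 × 10^-3 mol
n(NaOH) used in back-titration = 0.01152 × 0.4491 = 5.174 × 10^-3 mol
From the 1:2 ratio, n(H2SO4) left over = 1/2 × 5.174 × 10^-3 = 2.587 × 10^-3 mol
n(H2SO4) consumed by analyte = 6.932 × 10^-3 − 2.587 × 10^-3 = 4.345 × 10^-3 mol
n(ZnO) = 4.345 × 10^-3 mol (1:1 ratio)
mass of ZnO = 4.345 × 10^-3 × 81.38 = 0.3536 g

0.3536 g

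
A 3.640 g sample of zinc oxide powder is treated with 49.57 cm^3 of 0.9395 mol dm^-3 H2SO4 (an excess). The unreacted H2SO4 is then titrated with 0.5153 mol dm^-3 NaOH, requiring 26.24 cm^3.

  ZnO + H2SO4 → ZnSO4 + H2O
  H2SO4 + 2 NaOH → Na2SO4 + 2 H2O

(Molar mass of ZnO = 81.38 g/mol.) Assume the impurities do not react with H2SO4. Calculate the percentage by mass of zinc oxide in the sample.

n(H2SO4) added = 0.04957 × 0.9395 = 0.04657 mol
n(NaOH) used in back-titration = 0.02624 × 0.5153 = 0.01352 mol
From the 1:2 ratio, n(H2SO4) left over = 1/2 × 0.01352 = 6.761 × 10^-3 mol
n(H2SO4) consumed by analyte = 0.04657 − 6.761 × 10^-3 = 0.03981 mol
n(ZnO) = 0.03981 mol (1:1 ratio)
mass of ZnO = 0.03981 × 81.38 = 3.240 g
% ZnO = 3.240 / 3.640 × 100 = 89.00 %

89.00 %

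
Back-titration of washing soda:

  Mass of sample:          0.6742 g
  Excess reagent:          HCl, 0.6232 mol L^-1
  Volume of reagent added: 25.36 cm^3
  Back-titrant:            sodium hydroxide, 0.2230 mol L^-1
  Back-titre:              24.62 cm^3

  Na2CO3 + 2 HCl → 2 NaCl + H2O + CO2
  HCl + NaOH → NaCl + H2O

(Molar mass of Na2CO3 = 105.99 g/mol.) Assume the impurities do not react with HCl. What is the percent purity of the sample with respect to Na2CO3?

n(HCl) added = 0.02536 × 0.6232 = 0.01580 mol
n(NaOH) used in back-titration = 0.02462 × 0.2230 = 5.490 × 10^-3 mol
n(HCl) left over = 5.490 × 10^-3 mol (1:1 ratio)
n(HCl) consumed by analyte = 0.01580 − 5.490 × 10^-3 = 0.01031 mol
From the 1:2 ratio, n(Na2CO3) = 1/2 × 0.01031 = 5.157 × 10^-3 mol
mass of Na2CO3 = 5.157 × 10^-3 × 105.99 = 0.5466 g
% Na2CO3 = 0.5466 / 0.6742 × 100 = 81.07 %

81.07 %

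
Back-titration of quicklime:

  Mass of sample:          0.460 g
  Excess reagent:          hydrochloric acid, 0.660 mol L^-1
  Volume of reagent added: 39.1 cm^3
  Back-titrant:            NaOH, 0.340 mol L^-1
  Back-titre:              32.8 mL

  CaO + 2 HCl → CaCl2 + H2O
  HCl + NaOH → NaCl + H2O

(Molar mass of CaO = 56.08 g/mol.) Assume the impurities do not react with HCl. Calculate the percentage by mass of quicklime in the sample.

89.3 %

n(HCl) added = 0.0391 × 0.660 = 0.0258 mol
n(NaOH) used in back-titration = 0.0328 × 0.340 = 0.0112 mol
n(HCl) left over = 0.0112 mol (1:1 ratio)
n(HCl) consumed by analyte = 0.0258 − 0.0112 = 0.0147 mol
From the 1:2 ratio, n(CaO) = 1/2 × 0.0147 = 7.33 × 10^-3 mol
mass of CaO = 7.33 × 10^-3 × 56.08 = 0.411 g
% CaO = 0.411 / 0.460 × 100 = 89.3 %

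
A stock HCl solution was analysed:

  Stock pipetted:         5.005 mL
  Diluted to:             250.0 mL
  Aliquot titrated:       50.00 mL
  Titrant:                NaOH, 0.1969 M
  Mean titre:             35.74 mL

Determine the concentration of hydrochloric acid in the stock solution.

7.030 M

HCl + NaOH → NaCl + H2O
n(NaOH) = 0.03574 × 0.1969 = 7.037 × 10^-3 mol
n(HCl) in the aliquot = 7.037 × 10^-3 mol (1:1 ratio)
[HCl]_dilute = 7.037 × 10^-3 / 0.05000 = 0.1407 mol/L
Dilution factor = 250.0 / 5.005 = 49.95
[HCl]_stock = 0.1407 × 49.95 = 7.030 mol/L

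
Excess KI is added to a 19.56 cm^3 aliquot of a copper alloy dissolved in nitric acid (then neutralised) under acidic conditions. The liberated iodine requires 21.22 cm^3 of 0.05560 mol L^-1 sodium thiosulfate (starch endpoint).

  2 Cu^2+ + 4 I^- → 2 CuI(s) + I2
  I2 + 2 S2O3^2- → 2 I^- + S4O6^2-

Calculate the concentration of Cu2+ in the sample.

n(S2O3^2-) = 0.02122 × 0.05560 = 1.180 × 10^-3 mol
n(I2) = n(S2O3^2-)/2 = 5.899 × 10^-4 mol
From the 2:1 ratio, n(Cu2+) in the aliquot = 2/1 × 5.899 × 10^-4 = 1.180 × 10^-3 mol
[Cu2+] = 1.180 × 10^-3 / 0.01956 = 0.06032 mol/L

0.06032 mol/L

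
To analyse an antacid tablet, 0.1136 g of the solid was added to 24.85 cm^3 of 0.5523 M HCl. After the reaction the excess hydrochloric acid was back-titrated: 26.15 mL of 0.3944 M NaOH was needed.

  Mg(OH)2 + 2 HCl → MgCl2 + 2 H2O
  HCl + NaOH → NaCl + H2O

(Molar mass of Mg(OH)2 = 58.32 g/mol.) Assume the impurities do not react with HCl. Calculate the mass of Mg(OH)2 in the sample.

n(HCl) added = 0.02485 × 0.5523 = 0.01372 mol
n(NaOH) used in back-titration = 0.02615 × 0.3944 = 0.01031 mol
n(HCl) left over = 0.01031 mol (1:1 ratio)
n(HCl) consumed by analyte = 0.01372 − 0.01031 = 3.411 × 10^-3 mol
From the 1:2 ratio, n(Mg(OH)2) = 1/2 × 3.411 × 10^-3 = 1.706 × 10^-3 mol
mass of Mg(OH)2 = 1.706 × 10^-3 × 58.32 = 0.09947 g

0.09947 g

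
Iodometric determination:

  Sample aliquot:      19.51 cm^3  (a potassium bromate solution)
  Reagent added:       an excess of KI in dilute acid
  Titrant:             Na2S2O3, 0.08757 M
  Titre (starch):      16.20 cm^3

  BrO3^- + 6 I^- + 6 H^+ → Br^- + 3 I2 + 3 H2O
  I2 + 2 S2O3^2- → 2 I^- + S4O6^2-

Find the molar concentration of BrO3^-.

n(S2O3^2-) = 0.01620 × 0.08757 = 1.419 × 10^-3 mol
n(I2) = n(S2O3^2-)/2 = 7.093 × 10^-4 mol
From the 1:3 ratio, n(BrO3^-) in the aliquot = 1/3 × 7.093 × 10^-4 = 2.364 × 10^-4 mol
[BrO3^-] = 2.364 × 10^-4 / 0.01951 = 0.01212 mol/L

0.01212 M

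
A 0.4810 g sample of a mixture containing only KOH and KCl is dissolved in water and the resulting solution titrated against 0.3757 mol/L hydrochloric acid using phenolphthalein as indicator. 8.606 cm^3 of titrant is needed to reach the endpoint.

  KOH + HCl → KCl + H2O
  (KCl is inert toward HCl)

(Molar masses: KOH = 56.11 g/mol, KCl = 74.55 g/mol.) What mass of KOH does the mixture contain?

0.1814 g

n(HCl) = 0.008606 × 0.3757 = 3.233 × 10^-3 mol
Let x = n(KOH), y = n(KCl).
Titrant: 1x = 3.233 × 10^-3;  mass: 56.11x + 74.55y = 0.4810
Solving, x = 3.233 × 10^-3 mol, y = 4.019 × 10^-3 mol
mass of KOH = 3.233 × 10^-3 × 56.11 = 0.1814 g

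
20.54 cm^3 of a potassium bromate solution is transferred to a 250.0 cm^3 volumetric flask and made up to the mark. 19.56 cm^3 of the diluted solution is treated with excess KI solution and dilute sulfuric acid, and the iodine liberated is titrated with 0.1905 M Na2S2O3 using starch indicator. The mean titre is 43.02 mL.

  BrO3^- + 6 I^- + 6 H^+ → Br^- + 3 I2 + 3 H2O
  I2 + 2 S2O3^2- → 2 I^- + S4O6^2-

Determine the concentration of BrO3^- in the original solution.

0.8499 M

n(S2O3^2-) = 0.04302 × 0.1905 = 8.195 × 10^-3 mol
n(I2) = n(S2O3^2-)/2 = 4.098 × 10^-3 mol
From the 1:3 ratio, n(BrO3^-) in the aliquot = 1/3 × 4.098 × 10^-3 = 1.366 × 10^-3 mol
[BrO3^-]_dilute = 1.366 × 10^-3 / 0.01956 = 0.06983 mol/L
[BrO3^-]_original = 0.06983 × 250.0/20.54 = 0.8499 mol/L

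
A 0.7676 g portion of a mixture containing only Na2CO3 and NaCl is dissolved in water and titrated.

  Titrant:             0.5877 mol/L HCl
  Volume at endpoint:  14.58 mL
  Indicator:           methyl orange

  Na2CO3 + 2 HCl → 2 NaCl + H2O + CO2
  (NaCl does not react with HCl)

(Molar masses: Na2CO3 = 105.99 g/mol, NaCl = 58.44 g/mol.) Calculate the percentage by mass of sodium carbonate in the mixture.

n(HCl) = 0.01458 × 0.5877 = 8.569 × 10^-3 mol
Let x = n(Na2CO3), y = n(NaCl).
Titrant: 2x = 8.569 × 10^-3;  mass: 105.99x + 58.44y = 0.7676
Solving, x = 4.284 × 10^-3 mol, y = 5.365 × 10^-3 mol
mass of Na2CO3 = 4.284 × 10^-3 × 105.99 = 0.4541 g
% Na2CO3 = 0.4541 / 0.7676 × 100 = 59.16 %

59.16 %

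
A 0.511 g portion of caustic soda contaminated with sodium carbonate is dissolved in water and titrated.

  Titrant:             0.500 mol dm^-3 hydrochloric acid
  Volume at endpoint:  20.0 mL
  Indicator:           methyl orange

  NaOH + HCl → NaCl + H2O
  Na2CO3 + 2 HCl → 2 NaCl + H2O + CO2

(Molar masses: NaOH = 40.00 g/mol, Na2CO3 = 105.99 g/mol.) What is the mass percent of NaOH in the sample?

n(HCl) = 0.0200 × 0.500 = 0.0100 mol
Let x = n(NaOH), y = n(Na2CO3).
Titrant: 1x + 2y = 0.0100;  mass: 40.00x + 105.99y = 0.511
Solving, x = 1.46 × 10^-3 mol, y = 4.27 × 10^-3 mol
mass of NaOH = 1.46 × 10^-3 × 40.00 = 0.0583 g
% NaOH = 0.0583 / 0.511 × 100 = 11.4 %

11.4 %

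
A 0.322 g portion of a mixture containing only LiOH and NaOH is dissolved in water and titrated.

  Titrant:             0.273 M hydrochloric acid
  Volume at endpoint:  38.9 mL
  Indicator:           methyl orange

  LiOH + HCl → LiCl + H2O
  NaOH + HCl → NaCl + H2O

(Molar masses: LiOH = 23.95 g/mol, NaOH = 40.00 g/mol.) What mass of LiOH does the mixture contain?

n(HCl) = 0.0389 × 0.273 = 0.0106 mol
Let x = n(LiOH), y = n(NaOH).
Titrant: 1x + 1y = 0.0106;  mass: 23.95x + 40.00y = 0.322
Solving, x = 6.40 × 10^-3 mol, y = 4.22 × 10^-3 mol
mass of LiOH = 6.40 × 10^-3 × 23.95 = 0.153 g

0.153 g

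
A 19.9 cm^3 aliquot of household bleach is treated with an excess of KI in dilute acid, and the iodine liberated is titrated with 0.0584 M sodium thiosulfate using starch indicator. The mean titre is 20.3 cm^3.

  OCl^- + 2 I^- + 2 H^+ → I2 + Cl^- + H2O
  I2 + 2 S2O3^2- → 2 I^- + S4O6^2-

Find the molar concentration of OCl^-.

n(S2O3^2-) = 0.0203 × 0.0584 = 1.19 × 10^-3 mol
n(I2) = n(S2O3^2-)/2 = 5.93 × 10^-4 mol
n(OCl^-) in the aliquot = 5.93 × 10^-4 mol (1:1 ratio)
[OCl^-] = 5.93 × 10^-4 / 0.0199 = 0.0298 mol/L

0.0298 M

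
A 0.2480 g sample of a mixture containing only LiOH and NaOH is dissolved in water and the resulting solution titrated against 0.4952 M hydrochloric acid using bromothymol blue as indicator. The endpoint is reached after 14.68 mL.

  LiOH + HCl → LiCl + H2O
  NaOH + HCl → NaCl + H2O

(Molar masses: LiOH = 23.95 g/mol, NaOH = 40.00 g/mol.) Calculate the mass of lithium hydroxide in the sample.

n(HCl) = 0.01468 × 0.4952 = 7.270 × 10^-3 mol
Let x = n(LiOH), y = n(NaOH).
Titrant: 1x + 1y = 7.270 × 10^-3;  mass: 23.95x + 40.00y = 0.2480
Solving, x = 2.666 × 10^-3 mol, y = 4.604 × 10^-3 mol
mass of LiOH = 2.666 × 10^-3 × 23.95 = 0.06384 g

0.06384 g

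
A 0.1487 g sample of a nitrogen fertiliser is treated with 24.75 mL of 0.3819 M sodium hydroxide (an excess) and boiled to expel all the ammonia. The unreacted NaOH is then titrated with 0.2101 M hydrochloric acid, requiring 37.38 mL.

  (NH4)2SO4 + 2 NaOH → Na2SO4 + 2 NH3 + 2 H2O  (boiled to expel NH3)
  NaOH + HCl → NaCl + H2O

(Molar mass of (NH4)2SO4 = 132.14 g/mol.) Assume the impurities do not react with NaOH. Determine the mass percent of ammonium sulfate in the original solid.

71.02 %

n(NaOH) added = 0.02475 × 0.3819 = 9.452 × 10^-3 mol
n(HCl) used in back-titration = 0.03738 × 0.2101 = 7.854 × 10^-3 mol
n(NaOH) left over = 7.854 × 10^-3 mol (1:1 ratio)
n(NaOH) consumed by analyte = 9.452 × 10^-3 − 7.854 × 10^-3 = 1.598 × 10^-3 mol
From the 1:2 ratio, n((NH4)2SO4) = 1/2 × 1.598 × 10^-3 = 7.992 × 10^-4 mol
mass of (NH4)2SO4 = 7.992 × 10^-4 × 132.14 = 0.1056 g
% (NH4)2SO4 = 0.1056 / 0.1487 × 100 = 71.02 %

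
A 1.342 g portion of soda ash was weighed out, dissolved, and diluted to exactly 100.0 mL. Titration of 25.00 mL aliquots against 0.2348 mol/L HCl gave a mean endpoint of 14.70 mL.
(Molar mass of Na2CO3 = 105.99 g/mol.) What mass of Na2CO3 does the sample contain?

0.7317 g

Na2CO3 + 2 HCl → 2 NaCl + H2O + CO2
n(HCl) per titration = 0.01470 × 0.2348 = 3.452 × 10^-3 mol
From the 1:2 ratio, n(Na2CO3) in each aliquot = 1/2 × 3.452 × 10^-3 = 1.726 × 10^-3 mol
n(Na2CO3) in the whole flask = 1.726 × 10^-3 × 100.0/25.00 = 6.903 × 10^-3 mol
mass of Na2CO3 = 6.903 × 10^-3 × 105.99 = 0.7317 g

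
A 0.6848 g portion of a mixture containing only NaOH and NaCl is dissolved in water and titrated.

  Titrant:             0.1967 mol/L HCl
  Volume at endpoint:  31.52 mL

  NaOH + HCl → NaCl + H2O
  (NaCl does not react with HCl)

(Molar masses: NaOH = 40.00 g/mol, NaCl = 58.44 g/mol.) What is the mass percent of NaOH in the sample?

n(HCl) = 0.03152 × 0.1967 = 6.200 × 10^-3 mol
Let x = n(NaOH), y = n(NaCl).
Titrant: 1x = 6.200 × 10^-3;  mass: 40.00x + 58.44y = 0.6848
Solving, x = 6.200 × 10^-3 mol, y = 7.474 × 10^-3 mol
mass of NaOH = 6.200 × 10^-3 × 40.00 = 0.2480 g
% NaOH = 0.2480 / 0.6848 × 100 = 36.21 %

36.21 %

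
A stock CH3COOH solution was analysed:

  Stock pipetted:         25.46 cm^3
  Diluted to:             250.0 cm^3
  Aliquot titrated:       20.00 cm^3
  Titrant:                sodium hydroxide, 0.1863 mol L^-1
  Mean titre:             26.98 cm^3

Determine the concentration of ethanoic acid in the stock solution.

CH3COOH + NaOH → CH3COONa + H2O
n(NaOH) = 0.02698 × 0.1863 = 5.026 × 10^-3 mol
n(CH3COOH) in the aliquot = 5.026 × 10^-3 mol (1:1 ratio)
[CH3COOH]_dilute = 5.026 × 10^-3 / 0.02000 = 0.2513 mol/L
Dilution factor = 250.0 / 25.46 = 9.819
[CH3COOH]_stock = 0.2513 × 9.819 = 2.468 mol/L

2.468 mol/L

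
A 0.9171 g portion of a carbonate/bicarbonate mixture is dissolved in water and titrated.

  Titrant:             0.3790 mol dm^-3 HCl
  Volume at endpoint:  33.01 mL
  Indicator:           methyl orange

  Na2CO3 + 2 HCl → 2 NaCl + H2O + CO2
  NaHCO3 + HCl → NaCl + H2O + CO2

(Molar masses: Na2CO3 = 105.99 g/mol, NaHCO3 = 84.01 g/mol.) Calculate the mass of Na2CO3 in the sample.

0.2288 g

n(HCl) = 0.03301 × 0.3790 = 0.01251 mol
Let x = n(Na2CO3), y = n(NaHCO3).
Titrant: 2x + 1y = 0.01251;  mass: 105.99x + 84.01y = 0.9171
Solving, x = 2.159 × 10^-3 mol, y = 8.193 × 10^-3 mol
mass of Na2CO3 = 2.159 × 10^-3 × 105.99 = 0.2288 g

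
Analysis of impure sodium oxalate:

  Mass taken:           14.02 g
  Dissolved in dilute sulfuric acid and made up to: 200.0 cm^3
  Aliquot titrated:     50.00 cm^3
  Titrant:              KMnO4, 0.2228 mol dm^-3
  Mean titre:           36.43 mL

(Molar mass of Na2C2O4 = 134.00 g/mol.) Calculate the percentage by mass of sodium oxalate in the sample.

2 MnO4^- + 5 C2O4^2- + 16 H^+ → 2 Mn^2+ + 10 CO2 + 8 H2O
n(KMnO4) per titration = 0.03643 × 0.2228 = 8.117 × 10^-3 mol
From the 5:2 ratio, n(Na2C2O4) in each aliquot = 5/2 × 8.117 × 10^-3 = 0.02029 mol
n(Na2C2O4) in the whole flask = 0.02029 × 200.0/50.00 = 0.08117 mol
mass of Na2C2O4 = 0.08117 × 134.00 = 10.88 g
% Na2C2O4 = 10.88 / 14.02 × 100 = 77.58 %

77.58 %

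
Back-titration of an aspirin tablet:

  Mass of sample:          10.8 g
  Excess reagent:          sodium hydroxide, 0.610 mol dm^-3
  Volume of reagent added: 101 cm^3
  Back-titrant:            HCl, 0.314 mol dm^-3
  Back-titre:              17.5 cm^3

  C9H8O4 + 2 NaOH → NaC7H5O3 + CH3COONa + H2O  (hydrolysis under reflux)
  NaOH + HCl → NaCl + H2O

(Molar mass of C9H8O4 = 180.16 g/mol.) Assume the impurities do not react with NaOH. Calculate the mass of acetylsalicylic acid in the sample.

5.05 g

n(NaOH) added = 0.101 × 0.610 = 0.0616 mol
n(HCl) used in back-titration = 0.0175 × 0.314 = 5.50 × 10^-3 mol
n(NaOH) left over = 5.50 × 10^-3 mol (1:1 ratio)
n(NaOH) consumed by analyte = 0.0616 − 5.50 × 10^-3 = 0.0561 mol
From the 1:2 ratio, n(C9H8O4) = 1/2 × 0.0561 = 0.0281 mol
mass of C9H8O4 = 0.0281 × 180.16 = 5.05 g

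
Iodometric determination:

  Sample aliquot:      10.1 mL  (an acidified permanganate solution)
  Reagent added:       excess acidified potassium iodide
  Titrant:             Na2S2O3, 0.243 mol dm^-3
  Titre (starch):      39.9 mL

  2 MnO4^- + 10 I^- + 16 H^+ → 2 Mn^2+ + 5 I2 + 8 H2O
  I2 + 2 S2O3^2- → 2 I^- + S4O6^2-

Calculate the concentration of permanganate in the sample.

n(S2O3^2-) = 0.0399 × 0.243 = 9.70 × 10^-3 mol
n(I2) = n(S2O3^2-)/2 = 4.85 × 10^-3 mol
From the 2:5 ratio, n(MnO4^-) in the aliquot = 2/5 × 4.85 × 10^-3 = 1.94 × 10^-3 mol
[MnO4^-] = 1.94 × 10^-3 / 0.0101 = 0.192 mol/L

0.192 mol/L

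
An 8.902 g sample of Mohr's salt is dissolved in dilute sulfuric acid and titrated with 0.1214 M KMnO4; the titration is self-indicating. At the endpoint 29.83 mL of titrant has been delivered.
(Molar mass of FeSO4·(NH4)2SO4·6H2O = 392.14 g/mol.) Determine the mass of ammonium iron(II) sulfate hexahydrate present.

MnO4^- + 5 Fe^2+ + 8 H^+ → Mn^2+ + 5 Fe^3+ + 4 H2O
n(KMnO4) = 0.02983 L × 0.1214 mol/L = 3.621 × 10^-3 mol
From the 5:1 ratio, n(FeSO4·(NH4)2SO4·6H2O) = 5/1 × 3.621 × 10^-3 = 0.01811 mol
mass of FeSO4·(NH4)2SO4·6H2O = 0.01811 × 392.14 g/mol = 7.100 g

7.100 g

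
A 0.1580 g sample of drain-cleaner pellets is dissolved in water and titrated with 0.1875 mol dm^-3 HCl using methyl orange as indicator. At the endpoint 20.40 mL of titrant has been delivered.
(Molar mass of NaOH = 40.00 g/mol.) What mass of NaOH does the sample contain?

NaOH + HCl → NaCl + H2O
n(HCl) = 0.02040 L × 0.1875 mol/L = 3.825 × 10^-3 mol
n(NaOH) = 3.825 × 10^-3 mol (1:1 ratio)
mass of NaOH = 3.825 × 10^-3 × 40.00 g/mol = 0.1530 g

0.1530 g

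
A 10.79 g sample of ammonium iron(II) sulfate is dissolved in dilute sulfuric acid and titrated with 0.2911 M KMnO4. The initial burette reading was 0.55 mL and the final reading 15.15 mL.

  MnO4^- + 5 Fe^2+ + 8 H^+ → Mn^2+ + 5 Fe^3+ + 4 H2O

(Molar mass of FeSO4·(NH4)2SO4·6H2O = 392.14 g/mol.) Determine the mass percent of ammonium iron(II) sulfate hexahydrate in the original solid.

n(KMnO4) = 0.01460 L × 0.2911 mol/L = 4.250 × 10^-3 mol
From the 5:1 ratio, n(FeSO4·(NH4)2SO4·6H2O) = 5/1 × 4.250 × 10^-3 = 0.02125 mol
mass of FeSO4·(NH4)2SO4·6H2O = 0.02125 × 392.14 g/mol = 8.333 g
% FeSO4·(NH4)2SO4·6H2O = 8.333 / 10.79 × 100 = 77.23 %

77.23 %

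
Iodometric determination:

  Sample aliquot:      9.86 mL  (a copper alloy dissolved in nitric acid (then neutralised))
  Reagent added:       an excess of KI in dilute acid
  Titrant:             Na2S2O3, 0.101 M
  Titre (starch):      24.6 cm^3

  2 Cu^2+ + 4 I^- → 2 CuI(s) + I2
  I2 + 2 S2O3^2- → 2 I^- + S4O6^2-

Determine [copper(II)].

n(S2O3^2-) = 0.0246 × 0.101 = 2.48 × 10^-3 mol
n(I2) = n(S2O3^2-)/2 = 1.24 × 10^-3 mol
From the 2:1 ratio, n(Cu2+) in the aliquot = 2/1 × 1.24 × 10^-3 = 2.48 × 10^-3 mol
[Cu2+] = 2.48 × 10^-3 / 0.00986 = 0.252 mol/L

0.252 M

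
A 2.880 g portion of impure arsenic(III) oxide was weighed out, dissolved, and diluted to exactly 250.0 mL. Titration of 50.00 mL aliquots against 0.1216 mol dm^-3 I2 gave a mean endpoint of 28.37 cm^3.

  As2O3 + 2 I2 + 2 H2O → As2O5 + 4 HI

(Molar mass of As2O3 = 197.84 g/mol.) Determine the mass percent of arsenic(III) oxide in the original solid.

n(I2) per titration = 0.02837 × 0.1216 = 3.450 × 10^-3 mol
From the 1:2 ratio, n(As2O3) in each aliquot = 1/2 × 3.450 × 10^-3 = 1.725 × 10^-3 mol
n(As2O3) in the whole flask = 1.725 × 10^-3 × 250.0/50.00 = 8.624 × 10^-3 mol
mass of As2O3 = 8.624 × 10^-3 × 197.84 = 1.706 g
% As2O3 = 1.706 / 2.880 × 100 = 59.25 %

59.25 %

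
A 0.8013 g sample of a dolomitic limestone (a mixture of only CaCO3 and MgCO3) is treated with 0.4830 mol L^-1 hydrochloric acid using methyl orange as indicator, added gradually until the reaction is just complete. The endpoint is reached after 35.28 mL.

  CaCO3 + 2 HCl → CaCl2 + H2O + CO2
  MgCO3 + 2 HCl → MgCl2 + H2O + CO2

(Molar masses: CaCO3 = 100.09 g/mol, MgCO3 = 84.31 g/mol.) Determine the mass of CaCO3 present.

0.5263 g

n(HCl) = 0.03528 × 0.4830 = 0.01704 mol
Let x = n(CaCO3), y = n(MgCO3).
Titrant: 2x + 2y = 0.01704;  mass: 100.09x + 84.31y = 0.8013
Solving, x = 5.258 × 10^-3 mol, y = 3.262 × 10^-3 mol
mass of CaCO3 = 5.258 × 10^-3 × 100.09 = 0.5263 g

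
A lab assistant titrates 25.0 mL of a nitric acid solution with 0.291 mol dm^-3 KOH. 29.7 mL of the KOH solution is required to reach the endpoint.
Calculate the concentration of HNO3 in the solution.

0.346 mol/L

HNO3 + KOH → KNO3 + H2O
n(KOH) = 0.0297 L × 0.291 mol/L = 8.64 × 10^-3 mol
n(HNO3) = 8.64 × 10^-3 mol (1:1 mole ratio)
[HNO3] = 8.64 × 10^-3 mol / 0.0250 L = 0.346 mol/L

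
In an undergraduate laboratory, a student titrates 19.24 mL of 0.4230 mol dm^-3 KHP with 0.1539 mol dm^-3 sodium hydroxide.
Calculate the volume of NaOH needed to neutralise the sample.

KHC8H4O4 + NaOH → KNaC8H4O4 + H2O
n(KHC8H4O4) = 0.01924 L × 0.4230 mol/L = 8.139 × 10^-3 mol
n(NaOH) = 8.139 × 10^-3 mol (1:1 stoichiometry)
V(NaOH) = 8.139 × 10^-3 mol / 0.1539 mol/L = 0.05288 L = 52.88 mL

52.88 mL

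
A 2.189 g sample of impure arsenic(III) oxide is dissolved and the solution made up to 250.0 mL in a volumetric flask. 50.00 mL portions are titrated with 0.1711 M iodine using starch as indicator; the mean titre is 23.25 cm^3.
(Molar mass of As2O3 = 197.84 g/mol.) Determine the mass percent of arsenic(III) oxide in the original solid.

89.88 %

As2O3 + 2 I2 + 2 H2O → As2O5 + 4 HI
n(I2) per titration = 0.02325 × 0.1711 = 3.978 × 10^-3 mol
From the 1:2 ratio, n(As2O3) in each aliquot = 1/2 × 3.978 × 10^-3 = 1.989 × 10^-3 mol
n(As2O3) in the whole flask = 1.989 × 10^-3 × 250.0/50.00 = 9.945 × 10^-3 mol
mass of As2O3 = 9.945 × 10^-3 × 197.84 = 1.968 g
% As2O3 = 1.968 / 2.189 × 100 = 89.88 %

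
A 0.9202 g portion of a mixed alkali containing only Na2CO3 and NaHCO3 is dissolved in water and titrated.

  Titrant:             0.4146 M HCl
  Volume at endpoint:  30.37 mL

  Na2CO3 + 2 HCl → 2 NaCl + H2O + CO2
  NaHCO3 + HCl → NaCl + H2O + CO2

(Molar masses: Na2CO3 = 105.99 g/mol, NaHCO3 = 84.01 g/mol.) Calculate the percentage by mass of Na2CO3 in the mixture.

n(HCl) = 0.03037 × 0.4146 = 0.01259 mol
Let x = n(Na2CO3), y = n(NaHCO3).
Titrant: 2x + 1y = 0.01259;  mass: 105.99x + 84.01y = 0.9202
Solving, x = 2.218 × 10^-3 mol, y = 8.155 × 10^-3 mol
mass of Na2CO3 = 2.218 × 10^-3 × 105.99 = 0.2351 g
% Na2CO3 = 0.2351 / 0.9202 × 100 = 25.55 %

25.55 %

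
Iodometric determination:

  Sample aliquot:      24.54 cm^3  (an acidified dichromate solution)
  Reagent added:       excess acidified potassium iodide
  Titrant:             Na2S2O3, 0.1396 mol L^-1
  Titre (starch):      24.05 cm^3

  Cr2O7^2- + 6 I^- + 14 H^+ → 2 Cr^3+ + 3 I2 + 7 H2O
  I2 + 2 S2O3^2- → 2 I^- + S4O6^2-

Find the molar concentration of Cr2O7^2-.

n(S2O3^2-) = 0.02405 × 0.1396 = 3.357 × 10^-3 mol
n(I2) = n(S2O3^2-)/2 = 1.679 × 10^-3 mol
From the 1:3 ratio, n(Cr2O7^2-) in the aliquot = 1/3 × 1.679 × 10^-3 = 5.596 × 10^-4 mol
[Cr2O7^2-] = 5.596 × 10^-4 / 0.02454 = 0.02280 mol/L

0.02280 mol/L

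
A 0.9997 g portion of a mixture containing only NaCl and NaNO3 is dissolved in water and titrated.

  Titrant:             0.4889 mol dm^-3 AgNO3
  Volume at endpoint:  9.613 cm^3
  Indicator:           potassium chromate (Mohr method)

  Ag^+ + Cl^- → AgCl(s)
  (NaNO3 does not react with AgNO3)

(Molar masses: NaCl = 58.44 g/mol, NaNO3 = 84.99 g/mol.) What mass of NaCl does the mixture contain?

0.2747 g

n(AgNO3) = 0.009613 × 0.4889 = 4.700 × 10^-3 mol
Let x = n(NaCl), y = n(NaNO3).
Titrant: 1x = 4.700 × 10^-3;  mass: 58.44x + 84.99y = 0.9997
Solving, x = 4.700 × 10^-3 mol, y = 8.531 × 10^-3 mol
mass of NaCl = 4.700 × 10^-3 × 58.44 = 0.2747 g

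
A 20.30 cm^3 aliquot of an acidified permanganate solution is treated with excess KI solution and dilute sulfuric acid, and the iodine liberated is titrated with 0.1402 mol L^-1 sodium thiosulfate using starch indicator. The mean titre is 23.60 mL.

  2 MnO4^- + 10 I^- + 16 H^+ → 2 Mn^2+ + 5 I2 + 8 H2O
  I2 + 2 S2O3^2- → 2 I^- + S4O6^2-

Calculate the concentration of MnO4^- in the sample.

n(S2O3^2-) = 0.02360 × 0.1402 = 3.309 × 10^-3 mol
n(I2) = n(S2O3^2-)/2 = 1.654 × 10^-3 mol
From the 2:5 ratio, n(MnO4^-) in the aliquot = 2/5 × 1.654 × 10^-3 = 6.617 × 10^-4 mol
[MnO4^-] = 6.617 × 10^-4 / 0.02030 = 0.03260 mol/L

0.03260 mol/L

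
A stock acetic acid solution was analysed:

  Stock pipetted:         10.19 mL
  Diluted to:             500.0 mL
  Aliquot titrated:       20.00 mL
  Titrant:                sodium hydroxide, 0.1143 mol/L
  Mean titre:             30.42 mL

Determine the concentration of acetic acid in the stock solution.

CH3COOH + NaOH → CH3COONa + H2O
n(NaOH) = 0.03042 × 0.1143 = 3.477 × 10^-3 mol
n(CH3COOH) in the aliquot = 3.477 × 10^-3 mol (1:1 ratio)
[CH3COOH]_dilute = 3.477 × 10^-3 / 0.02000 = 0.1739 mol/L
Dilution factor = 500.0 / 10.19 = 49.07
[CH3COOH]_stock = 0.1739 × 49.07 = 8.530 mol/L

8.530 mol/L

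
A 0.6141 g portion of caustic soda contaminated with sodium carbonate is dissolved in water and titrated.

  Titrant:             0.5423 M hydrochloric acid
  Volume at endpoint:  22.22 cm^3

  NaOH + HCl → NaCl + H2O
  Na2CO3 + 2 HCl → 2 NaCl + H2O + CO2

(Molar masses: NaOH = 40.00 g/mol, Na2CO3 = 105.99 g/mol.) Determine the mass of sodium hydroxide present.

0.07537 g

n(HCl) = 0.02222 × 0.5423 = 0.01205 mol
Let x = n(NaOH), y = n(Na2CO3).
Titrant: 1x + 2y = 0.01205;  mass: 40.00x + 105.99y = 0.6141
Solving, x = 1.884 × 10^-3 mol, y = 5.083 × 10^-3 mol
mass of NaOH = 1.884 × 10^-3 × 40.00 = 0.07537 g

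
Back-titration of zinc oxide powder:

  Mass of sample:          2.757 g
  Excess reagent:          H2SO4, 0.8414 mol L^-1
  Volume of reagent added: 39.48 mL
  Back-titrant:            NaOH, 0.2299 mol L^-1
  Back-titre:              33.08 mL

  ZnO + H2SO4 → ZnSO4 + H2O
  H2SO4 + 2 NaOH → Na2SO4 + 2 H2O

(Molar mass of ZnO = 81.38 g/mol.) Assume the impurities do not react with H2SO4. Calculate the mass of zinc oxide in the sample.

2.394 g

n(H2SO4) added = 0.03948 × 0.8414 = 0.03322 mol
n(NaOH) used in back-titration = 0.03308 × 0.2299 = 7.605 × 10^-3 mol
From the 1:2 ratio, n(H2SO4) left over = 1/2 × 7.605 × 10^-3 = 3.803 × 10^-3 mol
n(H2SO4) consumed by analyte = 0.03322 − 3.803 × 10^-3 = 0.02942 mol
n(ZnO) = 0.02942 mol (1:1 ratio)
mass of ZnO = 0.02942 × 81.38 = 2.394 g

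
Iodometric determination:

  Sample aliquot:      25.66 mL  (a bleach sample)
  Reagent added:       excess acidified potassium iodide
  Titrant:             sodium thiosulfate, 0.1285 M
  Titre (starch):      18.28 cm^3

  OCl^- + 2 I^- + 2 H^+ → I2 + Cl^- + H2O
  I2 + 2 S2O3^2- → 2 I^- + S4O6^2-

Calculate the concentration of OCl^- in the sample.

0.04577 M

n(S2O3^2-) = 0.01828 × 0.1285 = 2.349 × 10^-3 mol
n(I2) = n(S2O3^2-)/2 = 1.174 × 10^-3 mol
n(OCl^-) in the aliquot = 1.174 × 10^-3 mol (1:1 ratio)
[OCl^-] = 1.174 × 10^-3 / 0.02566 = 0.04577 mol/L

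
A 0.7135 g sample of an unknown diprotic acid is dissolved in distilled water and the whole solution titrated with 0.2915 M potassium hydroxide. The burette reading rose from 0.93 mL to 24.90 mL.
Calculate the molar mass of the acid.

n(KOH) = 0.02397 L × 0.2915 mol/L = 6.987 × 10^-3 mol
From the 1:2 ratio, n(H2A) = 1/2 × 6.987 × 10^-3 = 3.494 × 10^-3 mol
M = m / n = 0.7135 g / 3.494 × 10^-3 mol = 204.2 g/mol

204.2 g/mol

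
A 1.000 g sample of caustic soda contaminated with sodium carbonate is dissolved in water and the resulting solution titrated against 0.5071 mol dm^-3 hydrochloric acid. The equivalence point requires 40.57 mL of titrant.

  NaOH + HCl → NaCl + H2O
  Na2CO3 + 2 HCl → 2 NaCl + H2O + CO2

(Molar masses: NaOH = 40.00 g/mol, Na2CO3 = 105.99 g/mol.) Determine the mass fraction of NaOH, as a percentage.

27.79 %

n(HCl) = 0.04057 × 0.5071 = 0.02057 mol
Let x = n(NaOH), y = n(Na2CO3).
Titrant: 1x + 2y = 0.02057;  mass: 40.00x + 105.99y = 1.000
Solving, x = 6.946 × 10^-3 mol, y = 6.813 × 10^-3 mol
mass of NaOH = 6.946 × 10^-3 × 40.00 = 0.2779 g
% NaOH = 0.2779 / 1.000 × 100 = 27.79 %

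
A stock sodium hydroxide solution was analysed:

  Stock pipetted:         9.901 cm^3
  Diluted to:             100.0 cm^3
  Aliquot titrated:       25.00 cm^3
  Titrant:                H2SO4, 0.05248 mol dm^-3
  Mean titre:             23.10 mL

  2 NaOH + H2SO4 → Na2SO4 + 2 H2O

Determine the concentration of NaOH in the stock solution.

n(H2SO4) = 0.02310 × 0.05248 = 1.212 × 10^-3 mol
From the 2:1 ratio, n(NaOH) in the aliquot = 2/1 × 1.212 × 10^-3 = 2.425 × 10^-3 mol
[NaOH]_dilute = 2.425 × 10^-3 / 0.02500 = 0.09698 mol/L
Dilution factor = 100.0 / 9.901 = 10.10
[NaOH]_stock = 0.09698 × 10.10 = 0.9795 mol/L

0.9795 mol/L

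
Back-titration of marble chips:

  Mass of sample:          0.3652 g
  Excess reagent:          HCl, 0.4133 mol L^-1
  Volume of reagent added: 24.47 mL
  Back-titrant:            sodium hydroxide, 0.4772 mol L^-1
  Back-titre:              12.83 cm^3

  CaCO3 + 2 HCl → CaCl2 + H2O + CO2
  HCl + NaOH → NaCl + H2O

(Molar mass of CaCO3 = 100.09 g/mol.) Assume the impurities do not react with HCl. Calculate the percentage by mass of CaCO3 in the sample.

54.69 %

n(HCl) added = 0.02447 × 0.4133 = 0.01011 mol
n(NaOH) used in back-titration = 0.01283 × 0.4772 = 6.122 × 10^-3 mol
n(HCl) left over = 6.122 × 10^-3 mol (1:1 ratio)
n(HCl) consumed by analyte = 0.01011 − 6.122 × 10^-3 = 3.991 × 10^-3 mol
From the 1:2 ratio, n(CaCO3) = 1/2 × 3.991 × 10^-3 = 1.995 × 10^-3 mol
mass of CaCO3 = 1.995 × 10^-3 × 100.09 = 0.1997 g
% CaCO3 = 0.1997 / 0.3652 × 100 = 54.69 %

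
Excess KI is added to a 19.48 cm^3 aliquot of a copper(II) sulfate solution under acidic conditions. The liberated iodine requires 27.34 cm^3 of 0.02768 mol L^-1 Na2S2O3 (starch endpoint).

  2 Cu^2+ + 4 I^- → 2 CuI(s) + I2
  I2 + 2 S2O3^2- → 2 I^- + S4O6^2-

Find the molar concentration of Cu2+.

n(S2O3^2-) = 0.02734 × 0.02768 = 7.568 × 10^-4 mol
n(I2) = n(S2O3^2-)/2 = 3.784 × 10^-4 mol
From the 2:1 ratio, n(Cu2+) in the aliquot = 2/1 × 3.784 × 10^-4 = 7.568 × 10^-4 mol
[Cu2+] = 7.568 × 10^-4 / 0.01948 = 0.03885 mol/L

0.03885 mol/L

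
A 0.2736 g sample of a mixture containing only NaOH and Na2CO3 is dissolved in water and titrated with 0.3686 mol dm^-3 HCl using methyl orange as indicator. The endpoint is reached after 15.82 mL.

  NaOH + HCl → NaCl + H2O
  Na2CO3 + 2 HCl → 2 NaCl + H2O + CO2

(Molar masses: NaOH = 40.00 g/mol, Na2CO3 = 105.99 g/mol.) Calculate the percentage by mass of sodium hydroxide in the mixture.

n(HCl) = 0.01582 × 0.3686 = 5.831 × 10^-3 mol
Let x = n(NaOH), y = n(Na2CO3).
Titrant: 1x + 2y = 5.831 × 10^-3;  mass: 40.00x + 105.99y = 0.2736
Solving, x = 2.726 × 10^-3 mol, y = 1.553 × 10^-3 mol
mass of NaOH = 2.726 × 10^-3 × 40.00 = 0.1090 g
% NaOH = 0.1090 / 0.2736 × 100 = 39.86 %

39.86 %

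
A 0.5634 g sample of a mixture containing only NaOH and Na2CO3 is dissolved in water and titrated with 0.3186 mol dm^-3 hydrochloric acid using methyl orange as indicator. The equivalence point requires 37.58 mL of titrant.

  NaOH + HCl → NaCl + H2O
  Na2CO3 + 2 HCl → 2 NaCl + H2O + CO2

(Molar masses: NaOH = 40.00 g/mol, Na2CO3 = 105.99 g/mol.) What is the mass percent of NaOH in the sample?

n(HCl) = 0.03758 × 0.3186 = 0.01197 mol
Let x = n(NaOH), y = n(Na2CO3).
Titrant: 1x + 2y = 0.01197;  mass: 40.00x + 105.99y = 0.5634
Solving, x = 5.472 × 10^-3 mol, y = 3.250 × 10^-3 mol
mass of NaOH = 5.472 × 10^-3 × 40.00 = 0.2189 g
% NaOH = 0.2189 / 0.5634 × 100 = 38.85 %

38.85 %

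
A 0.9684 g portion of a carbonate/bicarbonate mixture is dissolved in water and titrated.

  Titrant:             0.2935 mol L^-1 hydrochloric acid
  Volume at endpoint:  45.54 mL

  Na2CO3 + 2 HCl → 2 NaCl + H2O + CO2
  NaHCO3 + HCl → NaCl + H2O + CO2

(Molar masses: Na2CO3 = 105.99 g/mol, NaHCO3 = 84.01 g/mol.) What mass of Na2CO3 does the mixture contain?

0.2640 g

n(HCl) = 0.04554 × 0.2935 = 0.01337 mol
Let x = n(Na2CO3), y = n(NaHCO3).
Titrant: 2x + 1y = 0.01337;  mass: 105.99x + 84.01y = 0.9684
Solving, x = 2.490 × 10^-3 mol, y = 8.385 × 10^-3 mol
mass of Na2CO3 = 2.490 × 10^-3 × 105.99 = 0.2640 g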